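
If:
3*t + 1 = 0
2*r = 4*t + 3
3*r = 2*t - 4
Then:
No Solution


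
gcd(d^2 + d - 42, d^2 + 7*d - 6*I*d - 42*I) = d + 7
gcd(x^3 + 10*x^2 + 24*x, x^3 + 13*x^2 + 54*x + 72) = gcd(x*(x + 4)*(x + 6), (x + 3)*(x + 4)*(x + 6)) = x^2 + 10*x + 24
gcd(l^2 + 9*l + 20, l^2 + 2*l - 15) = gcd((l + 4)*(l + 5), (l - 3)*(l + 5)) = l + 5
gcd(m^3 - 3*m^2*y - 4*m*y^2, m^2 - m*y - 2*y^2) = m + y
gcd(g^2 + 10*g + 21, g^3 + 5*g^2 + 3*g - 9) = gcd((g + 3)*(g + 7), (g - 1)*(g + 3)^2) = g + 3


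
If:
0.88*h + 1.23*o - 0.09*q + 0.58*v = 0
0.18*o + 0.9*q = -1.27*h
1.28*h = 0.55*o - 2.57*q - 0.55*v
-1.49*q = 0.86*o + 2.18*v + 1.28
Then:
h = -7.21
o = 10.59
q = 8.05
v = -10.27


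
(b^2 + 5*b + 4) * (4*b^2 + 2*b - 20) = 4*b^4 + 22*b^3 + 6*b^2 - 92*b - 80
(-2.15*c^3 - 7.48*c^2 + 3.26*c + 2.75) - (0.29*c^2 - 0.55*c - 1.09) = -2.15*c^3 - 7.77*c^2 + 3.81*c + 3.84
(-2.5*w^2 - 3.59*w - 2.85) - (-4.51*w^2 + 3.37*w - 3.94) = 2.01*w^2 - 6.96*w + 1.09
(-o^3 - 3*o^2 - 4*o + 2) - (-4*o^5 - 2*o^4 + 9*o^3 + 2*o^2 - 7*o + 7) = 4*o^5 + 2*o^4 - 10*o^3 - 5*o^2 + 3*o - 5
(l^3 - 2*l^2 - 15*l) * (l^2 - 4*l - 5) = l^5 - 6*l^4 - 12*l^3 + 70*l^2 + 75*l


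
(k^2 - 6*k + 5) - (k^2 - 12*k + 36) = 6*k - 31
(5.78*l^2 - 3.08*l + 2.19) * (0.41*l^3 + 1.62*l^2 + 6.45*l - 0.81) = 2.3698*l^5 + 8.1008*l^4 + 33.1893*l^3 - 21.0*l^2 + 16.6203*l - 1.7739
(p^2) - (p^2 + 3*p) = -3*p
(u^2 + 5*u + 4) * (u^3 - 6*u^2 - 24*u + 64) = u^5 - u^4 - 50*u^3 - 80*u^2 + 224*u + 256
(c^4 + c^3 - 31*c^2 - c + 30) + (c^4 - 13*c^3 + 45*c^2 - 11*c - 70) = 2*c^4 - 12*c^3 + 14*c^2 - 12*c - 40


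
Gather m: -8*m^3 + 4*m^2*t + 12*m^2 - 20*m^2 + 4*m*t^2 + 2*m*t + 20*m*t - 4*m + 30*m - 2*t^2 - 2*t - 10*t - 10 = -8*m^3 + m^2*(4*t - 8) + m*(4*t^2 + 22*t + 26) - 2*t^2 - 12*t - 10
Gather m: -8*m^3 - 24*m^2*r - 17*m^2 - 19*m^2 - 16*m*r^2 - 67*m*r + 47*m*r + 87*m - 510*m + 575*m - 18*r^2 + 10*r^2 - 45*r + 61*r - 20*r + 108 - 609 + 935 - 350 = -8*m^3 + m^2*(-24*r - 36) + m*(-16*r^2 - 20*r + 152) - 8*r^2 - 4*r + 84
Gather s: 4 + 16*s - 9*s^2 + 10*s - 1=-9*s^2 + 26*s + 3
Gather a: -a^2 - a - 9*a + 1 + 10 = -a^2 - 10*a + 11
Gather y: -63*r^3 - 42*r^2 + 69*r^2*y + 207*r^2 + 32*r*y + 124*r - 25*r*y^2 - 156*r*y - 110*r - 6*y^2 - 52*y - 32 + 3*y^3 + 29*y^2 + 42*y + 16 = -63*r^3 + 165*r^2 + 14*r + 3*y^3 + y^2*(23 - 25*r) + y*(69*r^2 - 124*r - 10) - 16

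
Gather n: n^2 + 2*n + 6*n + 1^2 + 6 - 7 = n^2 + 8*n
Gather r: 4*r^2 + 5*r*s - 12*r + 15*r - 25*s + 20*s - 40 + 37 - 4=4*r^2 + r*(5*s + 3) - 5*s - 7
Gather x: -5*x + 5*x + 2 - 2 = 0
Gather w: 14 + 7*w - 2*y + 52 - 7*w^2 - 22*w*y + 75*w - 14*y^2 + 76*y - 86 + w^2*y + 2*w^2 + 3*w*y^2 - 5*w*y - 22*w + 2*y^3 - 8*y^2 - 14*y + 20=w^2*(y - 5) + w*(3*y^2 - 27*y + 60) + 2*y^3 - 22*y^2 + 60*y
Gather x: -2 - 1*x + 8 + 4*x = 3*x + 6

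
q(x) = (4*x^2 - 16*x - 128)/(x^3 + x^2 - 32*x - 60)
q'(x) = (8*x - 16)/(x^3 + x^2 - 32*x - 60) + (-3*x^2 - 2*x + 32)*(4*x^2 - 16*x - 128)/(x^3 + x^2 - 32*x - 60)^2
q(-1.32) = 5.45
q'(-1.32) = -7.31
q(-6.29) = -1.92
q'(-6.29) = -1.12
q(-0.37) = 2.53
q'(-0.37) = -1.31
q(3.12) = 1.16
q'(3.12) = -0.04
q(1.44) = 1.41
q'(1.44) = -0.28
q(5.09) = 1.63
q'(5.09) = 1.02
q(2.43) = 1.22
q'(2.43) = -0.13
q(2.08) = 1.27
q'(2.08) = -0.17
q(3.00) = 1.17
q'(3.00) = -0.06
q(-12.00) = -0.51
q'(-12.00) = -0.06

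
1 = 1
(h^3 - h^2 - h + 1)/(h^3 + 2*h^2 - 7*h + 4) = (h + 1)/(h + 4)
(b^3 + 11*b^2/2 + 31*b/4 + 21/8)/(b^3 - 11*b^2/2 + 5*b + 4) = (b^2 + 5*b + 21/4)/(b^2 - 6*b + 8)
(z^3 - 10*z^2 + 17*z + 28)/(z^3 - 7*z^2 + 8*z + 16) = (z - 7)/(z - 4)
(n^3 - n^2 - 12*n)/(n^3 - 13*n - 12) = n/(n + 1)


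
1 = 1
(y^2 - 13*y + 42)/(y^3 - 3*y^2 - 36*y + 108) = (y - 7)/(y^2 + 3*y - 18)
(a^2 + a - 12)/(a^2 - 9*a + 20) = (a^2 + a - 12)/(a^2 - 9*a + 20)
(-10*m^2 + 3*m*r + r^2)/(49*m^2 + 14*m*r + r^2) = (-10*m^2 + 3*m*r + r^2)/(49*m^2 + 14*m*r + r^2)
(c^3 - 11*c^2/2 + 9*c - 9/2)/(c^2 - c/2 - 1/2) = (2*c^2 - 9*c + 9)/(2*c + 1)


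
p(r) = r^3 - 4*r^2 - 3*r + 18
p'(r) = 3*r^2 - 8*r - 3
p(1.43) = 8.45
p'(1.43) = -8.31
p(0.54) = 15.37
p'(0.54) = -6.45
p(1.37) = 8.95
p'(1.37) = -8.33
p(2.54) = 0.96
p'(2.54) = -3.97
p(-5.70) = -280.05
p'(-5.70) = 140.07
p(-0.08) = 18.21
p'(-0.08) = -2.34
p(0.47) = 15.81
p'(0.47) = -6.10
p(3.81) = 3.81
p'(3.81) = 10.07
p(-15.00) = -4212.00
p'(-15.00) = 792.00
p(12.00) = 1134.00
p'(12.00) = 333.00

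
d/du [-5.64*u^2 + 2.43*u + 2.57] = 2.43 - 11.28*u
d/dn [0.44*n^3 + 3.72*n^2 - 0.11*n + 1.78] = 1.32*n^2 + 7.44*n - 0.11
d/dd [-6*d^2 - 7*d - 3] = -12*d - 7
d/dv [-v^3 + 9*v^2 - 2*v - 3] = -3*v^2 + 18*v - 2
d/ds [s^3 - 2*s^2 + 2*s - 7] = 3*s^2 - 4*s + 2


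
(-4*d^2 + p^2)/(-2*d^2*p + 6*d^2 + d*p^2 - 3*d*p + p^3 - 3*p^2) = (-2*d + p)/(-d*p + 3*d + p^2 - 3*p)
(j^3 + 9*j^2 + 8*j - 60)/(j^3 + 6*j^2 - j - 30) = (j + 6)/(j + 3)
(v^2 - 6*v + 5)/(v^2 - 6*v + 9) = (v^2 - 6*v + 5)/(v^2 - 6*v + 9)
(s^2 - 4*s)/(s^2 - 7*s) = (s - 4)/(s - 7)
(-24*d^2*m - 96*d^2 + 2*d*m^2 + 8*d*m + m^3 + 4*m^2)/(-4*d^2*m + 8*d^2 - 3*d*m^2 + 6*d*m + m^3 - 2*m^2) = (6*d*m + 24*d + m^2 + 4*m)/(d*m - 2*d + m^2 - 2*m)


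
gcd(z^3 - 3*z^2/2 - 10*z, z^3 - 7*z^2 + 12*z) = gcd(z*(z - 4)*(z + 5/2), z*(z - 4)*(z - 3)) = z^2 - 4*z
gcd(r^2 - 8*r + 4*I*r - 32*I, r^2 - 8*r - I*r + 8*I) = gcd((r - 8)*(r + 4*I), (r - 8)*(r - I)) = r - 8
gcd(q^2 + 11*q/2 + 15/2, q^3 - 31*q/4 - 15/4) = q + 5/2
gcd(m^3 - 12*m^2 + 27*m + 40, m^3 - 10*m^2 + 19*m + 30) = m^2 - 4*m - 5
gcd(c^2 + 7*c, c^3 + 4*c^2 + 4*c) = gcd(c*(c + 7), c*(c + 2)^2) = c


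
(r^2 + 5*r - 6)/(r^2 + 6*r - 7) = (r + 6)/(r + 7)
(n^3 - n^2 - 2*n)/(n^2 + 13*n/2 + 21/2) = 2*n*(n^2 - n - 2)/(2*n^2 + 13*n + 21)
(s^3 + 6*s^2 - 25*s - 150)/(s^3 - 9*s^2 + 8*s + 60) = (s^2 + 11*s + 30)/(s^2 - 4*s - 12)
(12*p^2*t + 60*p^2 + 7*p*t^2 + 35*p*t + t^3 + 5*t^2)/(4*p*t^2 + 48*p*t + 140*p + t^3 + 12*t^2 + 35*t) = (3*p + t)/(t + 7)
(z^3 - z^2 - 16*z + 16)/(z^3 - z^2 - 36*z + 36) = (z^2 - 16)/(z^2 - 36)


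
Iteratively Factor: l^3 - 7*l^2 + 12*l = (l)*(l^2 - 7*l + 12) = l*(l - 3)*(l - 4)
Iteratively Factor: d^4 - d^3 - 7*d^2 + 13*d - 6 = (d + 3)*(d^3 - 4*d^2 + 5*d - 2) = (d - 2)*(d + 3)*(d^2 - 2*d + 1) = (d - 2)*(d - 1)*(d + 3)*(d - 1)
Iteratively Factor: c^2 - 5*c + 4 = (c - 4)*(c - 1)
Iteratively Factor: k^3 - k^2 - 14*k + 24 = (k + 4)*(k^2 - 5*k + 6) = (k - 3)*(k + 4)*(k - 2)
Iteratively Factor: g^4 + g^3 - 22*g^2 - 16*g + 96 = (g + 4)*(g^3 - 3*g^2 - 10*g + 24) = (g + 3)*(g + 4)*(g^2 - 6*g + 8) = (g - 4)*(g + 3)*(g + 4)*(g - 2)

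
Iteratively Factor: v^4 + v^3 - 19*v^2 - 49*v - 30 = (v + 3)*(v^3 - 2*v^2 - 13*v - 10) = (v + 1)*(v + 3)*(v^2 - 3*v - 10) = (v + 1)*(v + 2)*(v + 3)*(v - 5)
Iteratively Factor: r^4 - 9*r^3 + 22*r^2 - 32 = (r + 1)*(r^3 - 10*r^2 + 32*r - 32) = (r - 2)*(r + 1)*(r^2 - 8*r + 16) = (r - 4)*(r - 2)*(r + 1)*(r - 4)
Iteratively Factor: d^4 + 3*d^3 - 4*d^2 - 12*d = (d)*(d^3 + 3*d^2 - 4*d - 12) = d*(d + 2)*(d^2 + d - 6) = d*(d + 2)*(d + 3)*(d - 2)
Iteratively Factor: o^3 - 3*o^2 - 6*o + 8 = (o + 2)*(o^2 - 5*o + 4) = (o - 4)*(o + 2)*(o - 1)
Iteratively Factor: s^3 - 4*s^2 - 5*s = (s)*(s^2 - 4*s - 5) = s*(s + 1)*(s - 5)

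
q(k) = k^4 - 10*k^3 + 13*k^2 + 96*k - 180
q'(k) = 4*k^3 - 30*k^2 + 26*k + 96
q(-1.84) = -238.87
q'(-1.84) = -78.33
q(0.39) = -141.15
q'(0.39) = 101.81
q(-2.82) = -59.84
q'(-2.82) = -305.60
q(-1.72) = -247.02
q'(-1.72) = -57.83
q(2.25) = 13.54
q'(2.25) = 48.19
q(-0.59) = -229.94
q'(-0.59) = 69.40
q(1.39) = -44.57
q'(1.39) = 84.92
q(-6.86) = 5216.11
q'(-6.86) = -2785.46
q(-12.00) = 38556.00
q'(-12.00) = -11448.00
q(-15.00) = 85680.00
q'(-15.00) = -20544.00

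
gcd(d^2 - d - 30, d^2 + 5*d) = d + 5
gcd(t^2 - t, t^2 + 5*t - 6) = t - 1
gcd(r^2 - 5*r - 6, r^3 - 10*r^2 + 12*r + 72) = r - 6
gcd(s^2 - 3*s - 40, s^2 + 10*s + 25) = s + 5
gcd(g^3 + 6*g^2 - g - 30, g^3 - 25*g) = g + 5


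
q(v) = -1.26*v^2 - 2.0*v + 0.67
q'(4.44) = -13.19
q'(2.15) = -7.42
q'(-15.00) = 35.80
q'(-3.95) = 7.95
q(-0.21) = 1.03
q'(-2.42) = 4.10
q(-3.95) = -11.09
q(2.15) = -9.45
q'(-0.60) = -0.49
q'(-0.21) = -1.47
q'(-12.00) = 28.24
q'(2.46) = -8.20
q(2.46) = -11.88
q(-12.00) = -156.77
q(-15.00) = -252.83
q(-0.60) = 1.42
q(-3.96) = -11.17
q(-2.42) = -1.87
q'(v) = -2.52*v - 2.0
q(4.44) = -33.05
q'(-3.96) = 7.98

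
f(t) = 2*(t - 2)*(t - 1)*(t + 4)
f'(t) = 2*(t - 2)*(t - 1) + 2*(t - 2)*(t + 4) + 2*(t - 1)*(t + 4) = 6*t^2 + 4*t - 20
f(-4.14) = -8.84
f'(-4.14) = 66.28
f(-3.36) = 29.91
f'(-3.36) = 34.30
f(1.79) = -1.92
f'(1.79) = 6.38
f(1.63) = -2.62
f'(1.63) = 2.46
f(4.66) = 168.62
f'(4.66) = 128.93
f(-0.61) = 28.49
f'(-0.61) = -20.21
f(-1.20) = 39.42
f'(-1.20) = -16.16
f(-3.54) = 23.14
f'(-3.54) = 41.03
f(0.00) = 16.00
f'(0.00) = -20.00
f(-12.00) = -2912.00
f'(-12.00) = 796.00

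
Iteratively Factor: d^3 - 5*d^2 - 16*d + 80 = (d + 4)*(d^2 - 9*d + 20) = (d - 5)*(d + 4)*(d - 4)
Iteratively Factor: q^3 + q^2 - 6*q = (q - 2)*(q^2 + 3*q) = (q - 2)*(q + 3)*(q)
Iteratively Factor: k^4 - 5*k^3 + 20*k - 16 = (k - 1)*(k^3 - 4*k^2 - 4*k + 16) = (k - 2)*(k - 1)*(k^2 - 2*k - 8) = (k - 4)*(k - 2)*(k - 1)*(k + 2)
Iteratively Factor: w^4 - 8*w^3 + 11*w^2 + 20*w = (w - 5)*(w^3 - 3*w^2 - 4*w) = w*(w - 5)*(w^2 - 3*w - 4) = w*(w - 5)*(w + 1)*(w - 4)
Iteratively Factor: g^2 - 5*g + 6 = (g - 2)*(g - 3)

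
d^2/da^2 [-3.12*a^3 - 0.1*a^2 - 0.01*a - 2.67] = -18.72*a - 0.2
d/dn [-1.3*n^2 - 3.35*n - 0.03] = -2.6*n - 3.35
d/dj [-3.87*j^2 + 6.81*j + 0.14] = 6.81 - 7.74*j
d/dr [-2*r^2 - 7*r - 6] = -4*r - 7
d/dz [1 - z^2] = -2*z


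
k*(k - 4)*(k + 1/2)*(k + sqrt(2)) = k^4 - 7*k^3/2 + sqrt(2)*k^3 - 7*sqrt(2)*k^2/2 - 2*k^2 - 2*sqrt(2)*k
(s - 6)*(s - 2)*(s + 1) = s^3 - 7*s^2 + 4*s + 12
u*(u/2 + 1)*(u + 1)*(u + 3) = u^4/2 + 3*u^3 + 11*u^2/2 + 3*u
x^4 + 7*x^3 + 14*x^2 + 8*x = x*(x + 1)*(x + 2)*(x + 4)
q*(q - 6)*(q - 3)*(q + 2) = q^4 - 7*q^3 + 36*q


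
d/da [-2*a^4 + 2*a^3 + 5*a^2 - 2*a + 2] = -8*a^3 + 6*a^2 + 10*a - 2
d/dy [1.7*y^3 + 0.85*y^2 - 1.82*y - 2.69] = 5.1*y^2 + 1.7*y - 1.82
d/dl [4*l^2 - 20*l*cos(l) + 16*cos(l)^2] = 20*l*sin(l) + 8*l - 16*sin(2*l) - 20*cos(l)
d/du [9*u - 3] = 9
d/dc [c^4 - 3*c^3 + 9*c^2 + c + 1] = 4*c^3 - 9*c^2 + 18*c + 1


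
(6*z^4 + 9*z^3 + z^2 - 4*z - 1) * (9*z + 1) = 54*z^5 + 87*z^4 + 18*z^3 - 35*z^2 - 13*z - 1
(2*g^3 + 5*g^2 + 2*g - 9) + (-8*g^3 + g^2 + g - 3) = -6*g^3 + 6*g^2 + 3*g - 12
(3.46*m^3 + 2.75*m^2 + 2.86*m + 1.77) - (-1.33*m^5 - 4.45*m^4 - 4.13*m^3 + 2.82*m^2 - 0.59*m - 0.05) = 1.33*m^5 + 4.45*m^4 + 7.59*m^3 - 0.0699999999999998*m^2 + 3.45*m + 1.82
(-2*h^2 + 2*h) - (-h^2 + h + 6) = -h^2 + h - 6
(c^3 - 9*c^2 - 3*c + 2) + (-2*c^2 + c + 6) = c^3 - 11*c^2 - 2*c + 8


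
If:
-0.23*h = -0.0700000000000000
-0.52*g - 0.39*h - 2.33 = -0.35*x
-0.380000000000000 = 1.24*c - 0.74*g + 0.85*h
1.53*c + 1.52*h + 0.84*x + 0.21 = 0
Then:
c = -2.11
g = -2.67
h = 0.30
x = 3.04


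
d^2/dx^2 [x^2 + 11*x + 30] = 2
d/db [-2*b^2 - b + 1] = -4*b - 1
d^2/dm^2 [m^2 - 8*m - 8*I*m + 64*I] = 2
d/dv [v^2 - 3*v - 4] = 2*v - 3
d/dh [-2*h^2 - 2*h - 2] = -4*h - 2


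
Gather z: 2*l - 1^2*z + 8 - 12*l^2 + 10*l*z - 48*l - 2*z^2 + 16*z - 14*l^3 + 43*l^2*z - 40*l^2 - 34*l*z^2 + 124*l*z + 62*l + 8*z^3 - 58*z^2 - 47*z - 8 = -14*l^3 - 52*l^2 + 16*l + 8*z^3 + z^2*(-34*l - 60) + z*(43*l^2 + 134*l - 32)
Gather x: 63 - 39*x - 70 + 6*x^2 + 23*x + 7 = 6*x^2 - 16*x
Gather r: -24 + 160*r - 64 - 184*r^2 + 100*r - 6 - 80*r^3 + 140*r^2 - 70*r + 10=-80*r^3 - 44*r^2 + 190*r - 84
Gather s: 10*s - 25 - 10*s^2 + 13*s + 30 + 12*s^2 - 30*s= 2*s^2 - 7*s + 5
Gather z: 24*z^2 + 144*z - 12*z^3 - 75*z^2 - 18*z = -12*z^3 - 51*z^2 + 126*z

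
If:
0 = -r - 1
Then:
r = -1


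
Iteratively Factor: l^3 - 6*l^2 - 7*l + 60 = (l + 3)*(l^2 - 9*l + 20) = (l - 4)*(l + 3)*(l - 5)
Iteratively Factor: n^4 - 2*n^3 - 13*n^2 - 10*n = (n - 5)*(n^3 + 3*n^2 + 2*n) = (n - 5)*(n + 2)*(n^2 + n) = n*(n - 5)*(n + 2)*(n + 1)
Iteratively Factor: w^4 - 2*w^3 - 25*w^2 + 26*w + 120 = (w - 3)*(w^3 + w^2 - 22*w - 40) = (w - 3)*(w + 2)*(w^2 - w - 20) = (w - 3)*(w + 2)*(w + 4)*(w - 5)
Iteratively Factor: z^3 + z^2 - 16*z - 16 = (z - 4)*(z^2 + 5*z + 4) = (z - 4)*(z + 4)*(z + 1)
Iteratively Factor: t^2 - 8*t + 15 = (t - 3)*(t - 5)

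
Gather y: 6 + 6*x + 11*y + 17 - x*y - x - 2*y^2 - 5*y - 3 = 5*x - 2*y^2 + y*(6 - x) + 20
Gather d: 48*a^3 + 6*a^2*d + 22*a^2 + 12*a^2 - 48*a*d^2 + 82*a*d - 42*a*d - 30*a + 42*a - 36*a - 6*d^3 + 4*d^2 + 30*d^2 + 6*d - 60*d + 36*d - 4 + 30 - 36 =48*a^3 + 34*a^2 - 24*a - 6*d^3 + d^2*(34 - 48*a) + d*(6*a^2 + 40*a - 18) - 10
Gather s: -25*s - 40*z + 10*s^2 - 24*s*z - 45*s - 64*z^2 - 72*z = 10*s^2 + s*(-24*z - 70) - 64*z^2 - 112*z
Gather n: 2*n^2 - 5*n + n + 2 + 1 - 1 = 2*n^2 - 4*n + 2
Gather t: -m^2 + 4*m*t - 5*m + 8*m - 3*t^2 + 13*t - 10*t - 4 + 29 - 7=-m^2 + 3*m - 3*t^2 + t*(4*m + 3) + 18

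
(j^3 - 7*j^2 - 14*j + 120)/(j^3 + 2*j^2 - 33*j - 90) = (j^2 - j - 20)/(j^2 + 8*j + 15)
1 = 1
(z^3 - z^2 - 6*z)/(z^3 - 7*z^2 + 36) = z/(z - 6)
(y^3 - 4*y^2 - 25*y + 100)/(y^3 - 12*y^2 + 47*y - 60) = (y + 5)/(y - 3)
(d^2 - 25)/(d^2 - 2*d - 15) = (d + 5)/(d + 3)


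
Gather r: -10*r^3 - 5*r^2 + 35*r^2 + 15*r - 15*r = -10*r^3 + 30*r^2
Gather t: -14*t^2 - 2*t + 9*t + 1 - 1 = -14*t^2 + 7*t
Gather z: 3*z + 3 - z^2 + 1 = -z^2 + 3*z + 4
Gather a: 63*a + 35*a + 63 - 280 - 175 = 98*a - 392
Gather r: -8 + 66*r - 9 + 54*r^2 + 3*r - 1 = 54*r^2 + 69*r - 18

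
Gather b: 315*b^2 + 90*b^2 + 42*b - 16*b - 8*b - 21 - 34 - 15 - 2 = 405*b^2 + 18*b - 72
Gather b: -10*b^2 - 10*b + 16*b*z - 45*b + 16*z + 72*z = -10*b^2 + b*(16*z - 55) + 88*z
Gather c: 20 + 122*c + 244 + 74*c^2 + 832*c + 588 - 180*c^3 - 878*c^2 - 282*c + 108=-180*c^3 - 804*c^2 + 672*c + 960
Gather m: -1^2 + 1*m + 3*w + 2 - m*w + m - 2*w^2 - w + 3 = m*(2 - w) - 2*w^2 + 2*w + 4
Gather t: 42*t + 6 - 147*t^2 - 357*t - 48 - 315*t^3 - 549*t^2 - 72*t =-315*t^3 - 696*t^2 - 387*t - 42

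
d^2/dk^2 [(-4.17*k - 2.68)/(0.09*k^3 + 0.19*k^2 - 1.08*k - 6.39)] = (-0.202662*k^5 - 0.688338*k^4 - 1.84497*k^3 - 27.795516*k^2 - 36.324774*k + 44.796528)/(0.000729*k^9 + 0.004617*k^8 - 0.016497*k^7 - 0.259226*k^6 - 0.45765*k^5 + 3.699459*k^4 + 17.632323*k^3 + 0.914408999999996*k^2 - 132.296004*k - 260.917119)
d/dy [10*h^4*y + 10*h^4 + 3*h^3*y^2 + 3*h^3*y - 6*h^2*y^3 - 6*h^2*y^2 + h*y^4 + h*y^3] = h*(10*h^3 + 6*h^2*y + 3*h^2 - 18*h*y^2 - 12*h*y + 4*y^3 + 3*y^2)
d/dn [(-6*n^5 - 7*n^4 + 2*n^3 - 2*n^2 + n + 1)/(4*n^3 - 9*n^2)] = (-48*n^6 + 134*n^5 + 126*n^4 - 10*n^3 - 8*n^2 - 3*n + 18)/(n^3*(16*n^2 - 72*n + 81))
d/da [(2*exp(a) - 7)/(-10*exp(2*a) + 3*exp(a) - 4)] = (20*exp(2*a) - 140*exp(a) + 13)*exp(a)/(100*exp(4*a) - 60*exp(3*a) + 89*exp(2*a) - 24*exp(a) + 16)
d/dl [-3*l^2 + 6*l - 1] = 6 - 6*l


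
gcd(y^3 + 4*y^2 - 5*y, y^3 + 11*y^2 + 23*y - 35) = y^2 + 4*y - 5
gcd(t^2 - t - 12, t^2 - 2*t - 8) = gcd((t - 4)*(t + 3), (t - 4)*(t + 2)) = t - 4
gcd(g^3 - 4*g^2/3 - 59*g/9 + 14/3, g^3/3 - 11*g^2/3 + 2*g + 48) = 1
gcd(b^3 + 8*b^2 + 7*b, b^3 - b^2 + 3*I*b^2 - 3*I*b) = b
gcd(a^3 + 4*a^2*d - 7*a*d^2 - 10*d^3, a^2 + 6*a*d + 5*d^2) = a^2 + 6*a*d + 5*d^2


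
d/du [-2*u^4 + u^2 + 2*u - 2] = -8*u^3 + 2*u + 2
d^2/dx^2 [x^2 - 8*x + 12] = 2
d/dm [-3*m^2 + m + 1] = 1 - 6*m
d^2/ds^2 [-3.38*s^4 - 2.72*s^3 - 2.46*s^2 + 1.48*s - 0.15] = -40.56*s^2 - 16.32*s - 4.92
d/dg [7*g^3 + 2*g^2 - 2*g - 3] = 21*g^2 + 4*g - 2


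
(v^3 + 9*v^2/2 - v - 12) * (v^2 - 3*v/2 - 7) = v^5 + 3*v^4 - 59*v^3/4 - 42*v^2 + 25*v + 84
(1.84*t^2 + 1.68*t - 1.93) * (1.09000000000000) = 2.0056*t^2 + 1.8312*t - 2.1037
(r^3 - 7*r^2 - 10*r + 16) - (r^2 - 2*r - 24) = r^3 - 8*r^2 - 8*r + 40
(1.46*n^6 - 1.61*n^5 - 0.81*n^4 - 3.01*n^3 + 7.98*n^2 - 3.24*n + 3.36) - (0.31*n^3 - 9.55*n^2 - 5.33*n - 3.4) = 1.46*n^6 - 1.61*n^5 - 0.81*n^4 - 3.32*n^3 + 17.53*n^2 + 2.09*n + 6.76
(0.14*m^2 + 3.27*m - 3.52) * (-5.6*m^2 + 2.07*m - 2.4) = -0.784*m^4 - 18.0222*m^3 + 26.1449*m^2 - 15.1344*m + 8.448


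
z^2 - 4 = (z - 2)*(z + 2)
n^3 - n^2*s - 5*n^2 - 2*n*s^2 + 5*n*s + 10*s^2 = (n - 5)*(n - 2*s)*(n + s)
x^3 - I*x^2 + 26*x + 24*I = (x - 6*I)*(x + I)*(x + 4*I)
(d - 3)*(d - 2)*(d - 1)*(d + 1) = d^4 - 5*d^3 + 5*d^2 + 5*d - 6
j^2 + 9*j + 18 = (j + 3)*(j + 6)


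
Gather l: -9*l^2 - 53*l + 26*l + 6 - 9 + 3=-9*l^2 - 27*l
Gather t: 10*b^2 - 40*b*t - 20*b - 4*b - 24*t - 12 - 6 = 10*b^2 - 24*b + t*(-40*b - 24) - 18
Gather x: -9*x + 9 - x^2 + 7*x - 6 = -x^2 - 2*x + 3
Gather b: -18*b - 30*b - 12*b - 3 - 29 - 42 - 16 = -60*b - 90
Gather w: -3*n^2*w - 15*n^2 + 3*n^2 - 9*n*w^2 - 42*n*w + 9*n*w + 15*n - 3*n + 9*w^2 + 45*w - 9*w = -12*n^2 + 12*n + w^2*(9 - 9*n) + w*(-3*n^2 - 33*n + 36)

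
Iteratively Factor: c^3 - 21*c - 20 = (c - 5)*(c^2 + 5*c + 4) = (c - 5)*(c + 1)*(c + 4)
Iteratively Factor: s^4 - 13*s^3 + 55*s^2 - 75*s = (s - 3)*(s^3 - 10*s^2 + 25*s) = (s - 5)*(s - 3)*(s^2 - 5*s) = (s - 5)^2*(s - 3)*(s)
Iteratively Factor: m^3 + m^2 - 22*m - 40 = (m + 2)*(m^2 - m - 20) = (m - 5)*(m + 2)*(m + 4)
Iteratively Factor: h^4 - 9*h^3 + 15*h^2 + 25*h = (h - 5)*(h^3 - 4*h^2 - 5*h) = (h - 5)^2*(h^2 + h) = h*(h - 5)^2*(h + 1)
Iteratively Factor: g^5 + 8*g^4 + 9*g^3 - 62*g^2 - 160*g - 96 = (g + 2)*(g^4 + 6*g^3 - 3*g^2 - 56*g - 48) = (g + 2)*(g + 4)*(g^3 + 2*g^2 - 11*g - 12) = (g + 2)*(g + 4)^2*(g^2 - 2*g - 3) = (g - 3)*(g + 2)*(g + 4)^2*(g + 1)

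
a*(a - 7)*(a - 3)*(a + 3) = a^4 - 7*a^3 - 9*a^2 + 63*a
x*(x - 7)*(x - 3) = x^3 - 10*x^2 + 21*x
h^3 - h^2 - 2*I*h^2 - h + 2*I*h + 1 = (h - 1)*(h - I)^2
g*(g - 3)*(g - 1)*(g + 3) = g^4 - g^3 - 9*g^2 + 9*g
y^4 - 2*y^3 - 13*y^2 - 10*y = y*(y - 5)*(y + 1)*(y + 2)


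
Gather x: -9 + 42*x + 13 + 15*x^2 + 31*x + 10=15*x^2 + 73*x + 14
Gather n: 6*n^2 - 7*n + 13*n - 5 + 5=6*n^2 + 6*n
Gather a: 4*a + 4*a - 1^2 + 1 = 8*a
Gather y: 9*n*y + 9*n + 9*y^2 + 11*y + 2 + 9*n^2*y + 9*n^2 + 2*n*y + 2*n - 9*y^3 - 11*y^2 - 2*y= 9*n^2 + 11*n - 9*y^3 - 2*y^2 + y*(9*n^2 + 11*n + 9) + 2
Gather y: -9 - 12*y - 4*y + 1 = -16*y - 8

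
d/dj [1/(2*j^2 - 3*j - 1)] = (3 - 4*j)/(-2*j^2 + 3*j + 1)^2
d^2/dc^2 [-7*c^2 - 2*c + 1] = -14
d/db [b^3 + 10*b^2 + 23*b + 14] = 3*b^2 + 20*b + 23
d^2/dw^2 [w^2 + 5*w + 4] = 2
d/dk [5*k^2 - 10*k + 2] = 10*k - 10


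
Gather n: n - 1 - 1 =n - 2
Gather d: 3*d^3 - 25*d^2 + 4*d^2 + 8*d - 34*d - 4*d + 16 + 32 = 3*d^3 - 21*d^2 - 30*d + 48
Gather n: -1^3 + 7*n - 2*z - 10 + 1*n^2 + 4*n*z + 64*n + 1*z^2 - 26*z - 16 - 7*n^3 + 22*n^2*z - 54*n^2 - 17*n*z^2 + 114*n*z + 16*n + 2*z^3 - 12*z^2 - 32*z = -7*n^3 + n^2*(22*z - 53) + n*(-17*z^2 + 118*z + 87) + 2*z^3 - 11*z^2 - 60*z - 27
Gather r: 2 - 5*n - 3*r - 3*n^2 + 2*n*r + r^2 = -3*n^2 - 5*n + r^2 + r*(2*n - 3) + 2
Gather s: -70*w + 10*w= -60*w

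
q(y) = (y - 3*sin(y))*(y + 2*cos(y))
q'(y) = (1 - 2*sin(y))*(y - 3*sin(y)) + (1 - 3*cos(y))*(y + 2*cos(y))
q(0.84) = -3.03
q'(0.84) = -1.50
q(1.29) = -2.94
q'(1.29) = 1.78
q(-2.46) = 2.29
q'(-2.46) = -14.65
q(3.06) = 3.00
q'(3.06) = 6.61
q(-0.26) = 0.86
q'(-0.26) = -2.40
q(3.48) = 7.13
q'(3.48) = 13.55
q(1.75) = -1.67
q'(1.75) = 3.30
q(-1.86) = -2.47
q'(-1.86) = -1.55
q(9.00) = 55.73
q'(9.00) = 28.16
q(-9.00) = 84.02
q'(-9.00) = -54.57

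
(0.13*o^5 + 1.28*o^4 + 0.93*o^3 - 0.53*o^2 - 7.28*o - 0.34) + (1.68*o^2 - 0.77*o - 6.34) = 0.13*o^5 + 1.28*o^4 + 0.93*o^3 + 1.15*o^2 - 8.05*o - 6.68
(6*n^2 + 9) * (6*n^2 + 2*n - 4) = 36*n^4 + 12*n^3 + 30*n^2 + 18*n - 36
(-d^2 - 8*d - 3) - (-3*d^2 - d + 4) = 2*d^2 - 7*d - 7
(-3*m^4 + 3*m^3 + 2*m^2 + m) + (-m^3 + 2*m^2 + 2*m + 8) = -3*m^4 + 2*m^3 + 4*m^2 + 3*m + 8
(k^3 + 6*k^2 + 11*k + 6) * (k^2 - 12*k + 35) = k^5 - 6*k^4 - 26*k^3 + 84*k^2 + 313*k + 210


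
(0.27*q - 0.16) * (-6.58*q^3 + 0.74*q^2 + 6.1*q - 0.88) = -1.7766*q^4 + 1.2526*q^3 + 1.5286*q^2 - 1.2136*q + 0.1408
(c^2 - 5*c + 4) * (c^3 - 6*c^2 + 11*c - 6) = c^5 - 11*c^4 + 45*c^3 - 85*c^2 + 74*c - 24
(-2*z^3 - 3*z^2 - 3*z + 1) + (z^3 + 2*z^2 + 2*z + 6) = -z^3 - z^2 - z + 7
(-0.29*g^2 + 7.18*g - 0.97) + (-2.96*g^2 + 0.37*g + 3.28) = -3.25*g^2 + 7.55*g + 2.31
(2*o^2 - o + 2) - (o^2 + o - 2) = o^2 - 2*o + 4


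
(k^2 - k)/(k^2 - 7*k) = (k - 1)/(k - 7)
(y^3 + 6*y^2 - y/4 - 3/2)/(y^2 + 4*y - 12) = (y^2 - 1/4)/(y - 2)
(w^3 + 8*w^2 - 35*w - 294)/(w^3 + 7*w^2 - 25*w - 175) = (w^2 + w - 42)/(w^2 - 25)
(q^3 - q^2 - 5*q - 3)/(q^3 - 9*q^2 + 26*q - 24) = (q^2 + 2*q + 1)/(q^2 - 6*q + 8)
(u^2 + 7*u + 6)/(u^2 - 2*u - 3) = (u + 6)/(u - 3)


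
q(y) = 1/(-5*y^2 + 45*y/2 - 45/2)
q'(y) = (10*y - 45/2)/(-5*y^2 + 45*y/2 - 45/2)^2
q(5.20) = -0.02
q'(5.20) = 0.02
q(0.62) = -0.10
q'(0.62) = -0.15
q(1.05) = -0.23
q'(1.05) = -0.62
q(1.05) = -0.23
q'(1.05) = -0.62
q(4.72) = -0.04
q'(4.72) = 0.03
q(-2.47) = -0.01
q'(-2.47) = -0.00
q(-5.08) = -0.00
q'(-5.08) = -0.00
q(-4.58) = -0.00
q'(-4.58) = -0.00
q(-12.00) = 0.00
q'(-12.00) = 0.00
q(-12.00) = 0.00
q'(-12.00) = 0.00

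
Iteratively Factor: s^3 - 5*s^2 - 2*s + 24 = (s + 2)*(s^2 - 7*s + 12) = (s - 4)*(s + 2)*(s - 3)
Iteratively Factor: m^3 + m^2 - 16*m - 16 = (m - 4)*(m^2 + 5*m + 4) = (m - 4)*(m + 1)*(m + 4)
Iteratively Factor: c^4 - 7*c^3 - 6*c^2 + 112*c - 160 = (c + 4)*(c^3 - 11*c^2 + 38*c - 40) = (c - 4)*(c + 4)*(c^2 - 7*c + 10) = (c - 5)*(c - 4)*(c + 4)*(c - 2)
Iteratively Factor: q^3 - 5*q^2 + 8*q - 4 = (q - 1)*(q^2 - 4*q + 4) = (q - 2)*(q - 1)*(q - 2)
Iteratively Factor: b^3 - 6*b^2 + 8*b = (b - 4)*(b^2 - 2*b) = b*(b - 4)*(b - 2)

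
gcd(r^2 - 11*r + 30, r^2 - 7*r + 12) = 1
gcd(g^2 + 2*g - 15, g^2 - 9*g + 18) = g - 3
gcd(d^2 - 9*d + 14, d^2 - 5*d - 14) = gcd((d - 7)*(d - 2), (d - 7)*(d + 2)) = d - 7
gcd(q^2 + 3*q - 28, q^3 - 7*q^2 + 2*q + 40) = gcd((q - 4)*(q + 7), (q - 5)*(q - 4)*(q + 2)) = q - 4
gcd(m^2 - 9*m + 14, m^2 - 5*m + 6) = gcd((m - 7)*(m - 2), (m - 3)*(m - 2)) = m - 2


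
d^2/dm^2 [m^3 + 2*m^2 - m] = 6*m + 4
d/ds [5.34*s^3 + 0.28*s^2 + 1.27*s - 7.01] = 16.02*s^2 + 0.56*s + 1.27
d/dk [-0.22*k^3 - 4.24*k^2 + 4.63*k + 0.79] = -0.66*k^2 - 8.48*k + 4.63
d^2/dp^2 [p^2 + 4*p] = 2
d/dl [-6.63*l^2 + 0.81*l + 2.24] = 0.81 - 13.26*l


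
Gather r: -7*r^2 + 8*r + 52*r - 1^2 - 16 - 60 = -7*r^2 + 60*r - 77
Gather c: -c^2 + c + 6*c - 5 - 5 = -c^2 + 7*c - 10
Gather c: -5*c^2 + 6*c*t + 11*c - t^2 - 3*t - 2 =-5*c^2 + c*(6*t + 11) - t^2 - 3*t - 2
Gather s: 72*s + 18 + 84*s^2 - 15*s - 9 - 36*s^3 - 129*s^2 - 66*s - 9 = -36*s^3 - 45*s^2 - 9*s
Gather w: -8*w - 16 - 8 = -8*w - 24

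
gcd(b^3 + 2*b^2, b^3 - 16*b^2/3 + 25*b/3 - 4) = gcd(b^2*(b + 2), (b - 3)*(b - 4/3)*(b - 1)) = 1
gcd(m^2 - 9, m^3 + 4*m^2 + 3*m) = m + 3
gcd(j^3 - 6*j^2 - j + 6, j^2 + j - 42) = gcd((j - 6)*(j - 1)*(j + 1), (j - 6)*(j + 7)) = j - 6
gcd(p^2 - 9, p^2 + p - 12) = p - 3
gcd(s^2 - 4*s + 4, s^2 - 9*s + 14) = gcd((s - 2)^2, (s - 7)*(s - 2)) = s - 2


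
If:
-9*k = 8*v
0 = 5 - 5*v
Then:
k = -8/9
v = 1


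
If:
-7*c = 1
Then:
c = -1/7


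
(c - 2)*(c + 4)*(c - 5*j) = c^3 - 5*c^2*j + 2*c^2 - 10*c*j - 8*c + 40*j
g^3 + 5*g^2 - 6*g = g*(g - 1)*(g + 6)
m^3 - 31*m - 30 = (m - 6)*(m + 1)*(m + 5)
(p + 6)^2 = p^2 + 12*p + 36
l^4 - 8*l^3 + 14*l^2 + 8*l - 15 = (l - 5)*(l - 3)*(l - 1)*(l + 1)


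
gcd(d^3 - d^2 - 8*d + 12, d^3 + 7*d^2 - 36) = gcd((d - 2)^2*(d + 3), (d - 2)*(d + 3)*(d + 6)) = d^2 + d - 6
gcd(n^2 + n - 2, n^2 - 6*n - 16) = n + 2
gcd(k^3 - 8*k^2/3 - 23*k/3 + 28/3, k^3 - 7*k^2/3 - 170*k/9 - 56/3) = k + 7/3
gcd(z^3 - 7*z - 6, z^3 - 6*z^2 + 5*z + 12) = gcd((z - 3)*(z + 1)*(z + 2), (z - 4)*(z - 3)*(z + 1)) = z^2 - 2*z - 3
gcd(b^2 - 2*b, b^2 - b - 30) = 1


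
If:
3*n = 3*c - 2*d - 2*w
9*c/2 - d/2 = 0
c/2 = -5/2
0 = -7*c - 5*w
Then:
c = -5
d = -45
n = 61/3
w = 7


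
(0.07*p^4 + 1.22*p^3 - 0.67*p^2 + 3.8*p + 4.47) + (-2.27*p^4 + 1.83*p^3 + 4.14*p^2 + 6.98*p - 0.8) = -2.2*p^4 + 3.05*p^3 + 3.47*p^2 + 10.78*p + 3.67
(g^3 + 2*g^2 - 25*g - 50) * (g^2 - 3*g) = g^5 - g^4 - 31*g^3 + 25*g^2 + 150*g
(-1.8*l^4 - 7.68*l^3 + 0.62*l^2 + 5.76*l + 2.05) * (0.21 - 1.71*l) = 3.078*l^5 + 12.7548*l^4 - 2.673*l^3 - 9.7194*l^2 - 2.2959*l + 0.4305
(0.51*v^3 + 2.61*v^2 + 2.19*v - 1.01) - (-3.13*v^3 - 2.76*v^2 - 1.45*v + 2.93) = 3.64*v^3 + 5.37*v^2 + 3.64*v - 3.94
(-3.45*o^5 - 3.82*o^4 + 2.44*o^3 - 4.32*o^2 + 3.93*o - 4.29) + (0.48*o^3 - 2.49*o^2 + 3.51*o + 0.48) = -3.45*o^5 - 3.82*o^4 + 2.92*o^3 - 6.81*o^2 + 7.44*o - 3.81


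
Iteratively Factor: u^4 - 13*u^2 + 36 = (u - 2)*(u^3 + 2*u^2 - 9*u - 18) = (u - 2)*(u + 2)*(u^2 - 9) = (u - 2)*(u + 2)*(u + 3)*(u - 3)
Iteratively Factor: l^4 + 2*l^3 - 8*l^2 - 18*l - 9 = (l + 1)*(l^3 + l^2 - 9*l - 9) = (l + 1)^2*(l^2 - 9) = (l - 3)*(l + 1)^2*(l + 3)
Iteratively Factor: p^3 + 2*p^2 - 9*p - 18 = (p - 3)*(p^2 + 5*p + 6) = (p - 3)*(p + 2)*(p + 3)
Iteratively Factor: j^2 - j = (j)*(j - 1)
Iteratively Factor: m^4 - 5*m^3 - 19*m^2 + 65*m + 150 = (m - 5)*(m^3 - 19*m - 30) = (m - 5)*(m + 2)*(m^2 - 2*m - 15) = (m - 5)*(m + 2)*(m + 3)*(m - 5)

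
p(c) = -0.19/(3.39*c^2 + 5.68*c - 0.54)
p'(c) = -0.19*(-6.78*c - 5.68)/(3.39*c^2 + 5.68*c - 0.54)^2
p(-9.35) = -0.00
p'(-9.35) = -0.00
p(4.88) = -0.00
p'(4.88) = 0.00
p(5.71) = -0.00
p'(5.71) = 0.00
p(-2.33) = -0.04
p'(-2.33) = -0.09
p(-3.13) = -0.01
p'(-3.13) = -0.01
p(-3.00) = -0.01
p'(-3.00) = -0.02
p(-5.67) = -0.00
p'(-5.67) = -0.00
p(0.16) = -0.42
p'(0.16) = 6.19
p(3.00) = -0.00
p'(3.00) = 0.00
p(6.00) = -0.00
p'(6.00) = 0.00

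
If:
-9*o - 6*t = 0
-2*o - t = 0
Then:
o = 0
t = 0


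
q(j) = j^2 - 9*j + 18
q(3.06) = -0.18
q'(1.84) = -5.32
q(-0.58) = 23.56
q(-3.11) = 55.66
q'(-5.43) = -19.86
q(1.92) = 4.41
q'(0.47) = -8.06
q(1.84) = 4.83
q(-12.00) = 270.00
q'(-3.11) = -15.22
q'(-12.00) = -33.00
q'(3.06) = -2.88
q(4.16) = -2.13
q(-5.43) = 96.35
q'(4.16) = -0.68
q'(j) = 2*j - 9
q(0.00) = 18.00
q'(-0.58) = -10.16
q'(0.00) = -9.00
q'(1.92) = -5.16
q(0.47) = 13.99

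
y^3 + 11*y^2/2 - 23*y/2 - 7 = (y - 2)*(y + 1/2)*(y + 7)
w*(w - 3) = w^2 - 3*w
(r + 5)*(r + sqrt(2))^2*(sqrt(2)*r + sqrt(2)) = sqrt(2)*r^4 + 4*r^3 + 6*sqrt(2)*r^3 + 7*sqrt(2)*r^2 + 24*r^2 + 12*sqrt(2)*r + 20*r + 10*sqrt(2)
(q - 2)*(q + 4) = q^2 + 2*q - 8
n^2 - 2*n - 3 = (n - 3)*(n + 1)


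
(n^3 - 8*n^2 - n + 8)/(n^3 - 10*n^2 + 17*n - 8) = (n + 1)/(n - 1)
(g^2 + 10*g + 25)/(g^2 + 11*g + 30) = (g + 5)/(g + 6)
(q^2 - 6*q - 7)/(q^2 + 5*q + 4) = (q - 7)/(q + 4)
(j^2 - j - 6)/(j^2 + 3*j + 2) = (j - 3)/(j + 1)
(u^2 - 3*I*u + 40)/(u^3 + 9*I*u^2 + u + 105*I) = (u - 8*I)/(u^2 + 4*I*u + 21)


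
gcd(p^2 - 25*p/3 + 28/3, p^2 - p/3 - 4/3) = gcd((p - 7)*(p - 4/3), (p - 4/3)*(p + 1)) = p - 4/3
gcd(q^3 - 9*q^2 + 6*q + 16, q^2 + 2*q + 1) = q + 1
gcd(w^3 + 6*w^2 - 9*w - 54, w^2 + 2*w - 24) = w + 6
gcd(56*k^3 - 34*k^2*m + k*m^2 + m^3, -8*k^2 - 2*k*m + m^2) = 4*k - m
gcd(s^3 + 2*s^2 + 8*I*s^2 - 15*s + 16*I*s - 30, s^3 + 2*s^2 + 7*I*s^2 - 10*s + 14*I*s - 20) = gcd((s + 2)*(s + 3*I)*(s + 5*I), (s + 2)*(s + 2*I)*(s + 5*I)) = s^2 + s*(2 + 5*I) + 10*I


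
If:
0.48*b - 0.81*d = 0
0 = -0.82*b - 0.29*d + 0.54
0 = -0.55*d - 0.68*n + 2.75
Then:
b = 0.54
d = 0.32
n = 3.78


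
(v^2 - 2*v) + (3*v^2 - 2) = 4*v^2 - 2*v - 2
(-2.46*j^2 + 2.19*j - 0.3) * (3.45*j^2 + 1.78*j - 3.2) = -8.487*j^4 + 3.1767*j^3 + 10.7352*j^2 - 7.542*j + 0.96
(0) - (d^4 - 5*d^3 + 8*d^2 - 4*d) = -d^4 + 5*d^3 - 8*d^2 + 4*d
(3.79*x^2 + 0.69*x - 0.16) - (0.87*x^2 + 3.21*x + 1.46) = 2.92*x^2 - 2.52*x - 1.62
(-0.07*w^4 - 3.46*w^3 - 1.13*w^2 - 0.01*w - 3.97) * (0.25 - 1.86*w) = 0.1302*w^5 + 6.4181*w^4 + 1.2368*w^3 - 0.2639*w^2 + 7.3817*w - 0.9925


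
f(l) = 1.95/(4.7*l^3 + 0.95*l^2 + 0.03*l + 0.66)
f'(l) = 1.95*(-14.1*l^2 - 1.9*l - 0.03)/(4.7*l^3 + 0.95*l^2 + 0.03*l + 0.66)^2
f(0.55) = 1.12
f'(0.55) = -3.42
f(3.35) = 0.01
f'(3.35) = -0.01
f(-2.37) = -0.03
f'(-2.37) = -0.05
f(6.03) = 0.00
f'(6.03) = -0.00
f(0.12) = 2.85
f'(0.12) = -1.91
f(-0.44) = 4.53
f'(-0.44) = -20.25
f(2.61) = 0.02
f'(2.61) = -0.02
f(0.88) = 0.42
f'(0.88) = -1.15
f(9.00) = 0.00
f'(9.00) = -0.00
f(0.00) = 2.95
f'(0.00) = -0.13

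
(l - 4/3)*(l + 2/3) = l^2 - 2*l/3 - 8/9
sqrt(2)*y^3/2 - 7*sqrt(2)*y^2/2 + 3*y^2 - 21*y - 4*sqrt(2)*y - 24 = (y - 8)*(y + 3*sqrt(2))*(sqrt(2)*y/2 + sqrt(2)/2)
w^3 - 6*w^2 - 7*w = w*(w - 7)*(w + 1)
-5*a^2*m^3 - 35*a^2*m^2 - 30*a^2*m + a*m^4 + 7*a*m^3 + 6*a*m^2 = m*(-5*a + m)*(m + 6)*(a*m + a)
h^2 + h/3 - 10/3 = (h - 5/3)*(h + 2)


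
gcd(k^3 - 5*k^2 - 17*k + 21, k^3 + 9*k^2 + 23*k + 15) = k + 3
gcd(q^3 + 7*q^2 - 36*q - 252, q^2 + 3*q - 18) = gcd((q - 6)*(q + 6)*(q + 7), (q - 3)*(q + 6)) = q + 6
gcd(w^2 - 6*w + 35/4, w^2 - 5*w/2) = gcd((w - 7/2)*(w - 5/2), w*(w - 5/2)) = w - 5/2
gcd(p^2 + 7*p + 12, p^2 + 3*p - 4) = p + 4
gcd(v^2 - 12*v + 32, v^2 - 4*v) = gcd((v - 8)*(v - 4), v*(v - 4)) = v - 4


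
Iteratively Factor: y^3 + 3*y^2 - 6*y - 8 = (y + 1)*(y^2 + 2*y - 8) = (y - 2)*(y + 1)*(y + 4)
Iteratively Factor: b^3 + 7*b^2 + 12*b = (b + 4)*(b^2 + 3*b) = b*(b + 4)*(b + 3)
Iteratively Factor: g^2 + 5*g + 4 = (g + 1)*(g + 4)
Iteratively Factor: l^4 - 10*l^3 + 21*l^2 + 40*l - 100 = (l - 5)*(l^3 - 5*l^2 - 4*l + 20) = (l - 5)*(l - 2)*(l^2 - 3*l - 10) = (l - 5)*(l - 2)*(l + 2)*(l - 5)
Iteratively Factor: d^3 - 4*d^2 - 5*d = (d)*(d^2 - 4*d - 5) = d*(d + 1)*(d - 5)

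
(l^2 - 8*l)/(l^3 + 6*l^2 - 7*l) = (l - 8)/(l^2 + 6*l - 7)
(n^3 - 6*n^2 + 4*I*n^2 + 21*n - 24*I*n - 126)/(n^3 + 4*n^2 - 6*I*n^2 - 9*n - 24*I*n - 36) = (n^2 + n*(-6 + 7*I) - 42*I)/(n^2 + n*(4 - 3*I) - 12*I)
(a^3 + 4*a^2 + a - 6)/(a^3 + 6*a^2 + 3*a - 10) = (a + 3)/(a + 5)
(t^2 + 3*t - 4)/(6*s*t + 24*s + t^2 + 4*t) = (t - 1)/(6*s + t)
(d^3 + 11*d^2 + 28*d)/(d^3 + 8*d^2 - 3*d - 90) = d*(d^2 + 11*d + 28)/(d^3 + 8*d^2 - 3*d - 90)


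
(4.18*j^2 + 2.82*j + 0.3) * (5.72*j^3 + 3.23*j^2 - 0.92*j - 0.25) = 23.9096*j^5 + 29.6318*j^4 + 6.979*j^3 - 2.6704*j^2 - 0.981*j - 0.075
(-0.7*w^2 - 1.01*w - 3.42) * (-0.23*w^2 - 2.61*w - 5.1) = 0.161*w^4 + 2.0593*w^3 + 6.9927*w^2 + 14.0772*w + 17.442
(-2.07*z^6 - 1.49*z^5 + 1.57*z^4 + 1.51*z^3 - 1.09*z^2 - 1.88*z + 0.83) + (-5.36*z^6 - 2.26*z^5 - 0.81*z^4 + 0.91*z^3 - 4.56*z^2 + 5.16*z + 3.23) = -7.43*z^6 - 3.75*z^5 + 0.76*z^4 + 2.42*z^3 - 5.65*z^2 + 3.28*z + 4.06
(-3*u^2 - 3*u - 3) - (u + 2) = -3*u^2 - 4*u - 5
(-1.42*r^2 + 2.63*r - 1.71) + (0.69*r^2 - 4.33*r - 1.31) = -0.73*r^2 - 1.7*r - 3.02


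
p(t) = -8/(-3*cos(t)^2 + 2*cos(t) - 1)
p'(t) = -8*(-6*sin(t)*cos(t) + 2*sin(t))/(-3*cos(t)^2 + 2*cos(t) - 1)^2 = 16*(3*cos(t) - 1)*sin(t)/(3*cos(t)^2 - 2*cos(t) + 1)^2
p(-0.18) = 4.13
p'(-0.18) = -1.49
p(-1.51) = 8.99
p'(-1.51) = 16.50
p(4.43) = 4.47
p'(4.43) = 8.80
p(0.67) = 6.27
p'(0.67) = 8.25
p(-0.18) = 4.13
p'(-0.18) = -1.49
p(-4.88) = 10.67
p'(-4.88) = -14.02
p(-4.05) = 2.38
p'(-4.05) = -3.17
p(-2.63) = 1.59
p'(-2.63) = 1.12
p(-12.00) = 5.52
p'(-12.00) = 6.27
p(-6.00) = 4.34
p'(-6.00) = 2.47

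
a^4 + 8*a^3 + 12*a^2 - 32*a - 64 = (a - 2)*(a + 2)*(a + 4)^2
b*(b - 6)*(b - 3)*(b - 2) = b^4 - 11*b^3 + 36*b^2 - 36*b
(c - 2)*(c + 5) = c^2 + 3*c - 10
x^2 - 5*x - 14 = (x - 7)*(x + 2)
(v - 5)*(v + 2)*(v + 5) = v^3 + 2*v^2 - 25*v - 50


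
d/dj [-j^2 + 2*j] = 2 - 2*j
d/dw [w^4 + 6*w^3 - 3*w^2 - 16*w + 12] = 4*w^3 + 18*w^2 - 6*w - 16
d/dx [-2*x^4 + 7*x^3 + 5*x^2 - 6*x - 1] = -8*x^3 + 21*x^2 + 10*x - 6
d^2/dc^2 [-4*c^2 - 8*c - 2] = -8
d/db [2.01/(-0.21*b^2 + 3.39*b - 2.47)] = (0.8442*b - 6.8139)/(0.21*b^2 - 3.39*b + 2.47)^2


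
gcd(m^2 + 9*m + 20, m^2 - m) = 1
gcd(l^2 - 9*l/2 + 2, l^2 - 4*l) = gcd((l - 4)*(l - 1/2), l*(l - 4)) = l - 4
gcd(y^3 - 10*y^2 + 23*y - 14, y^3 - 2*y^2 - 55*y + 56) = y - 1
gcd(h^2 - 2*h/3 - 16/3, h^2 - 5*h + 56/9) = h - 8/3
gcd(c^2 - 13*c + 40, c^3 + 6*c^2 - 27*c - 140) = c - 5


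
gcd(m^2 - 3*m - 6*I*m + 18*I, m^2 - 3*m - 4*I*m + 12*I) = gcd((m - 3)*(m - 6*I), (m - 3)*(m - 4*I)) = m - 3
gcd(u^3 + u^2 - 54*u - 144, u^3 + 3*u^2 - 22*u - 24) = u + 6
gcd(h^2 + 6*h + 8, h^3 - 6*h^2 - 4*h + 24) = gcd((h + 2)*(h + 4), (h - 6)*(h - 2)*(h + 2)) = h + 2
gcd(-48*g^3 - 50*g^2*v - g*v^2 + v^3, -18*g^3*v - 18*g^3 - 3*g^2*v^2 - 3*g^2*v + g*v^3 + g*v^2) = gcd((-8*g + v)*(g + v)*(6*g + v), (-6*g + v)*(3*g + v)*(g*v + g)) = 1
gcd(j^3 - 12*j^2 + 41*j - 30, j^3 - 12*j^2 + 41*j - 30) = j^3 - 12*j^2 + 41*j - 30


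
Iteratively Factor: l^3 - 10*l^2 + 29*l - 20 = (l - 4)*(l^2 - 6*l + 5) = (l - 4)*(l - 1)*(l - 5)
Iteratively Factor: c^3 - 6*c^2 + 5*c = (c - 1)*(c^2 - 5*c) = (c - 5)*(c - 1)*(c)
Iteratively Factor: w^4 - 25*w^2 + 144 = (w + 3)*(w^3 - 3*w^2 - 16*w + 48) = (w - 3)*(w + 3)*(w^2 - 16) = (w - 3)*(w + 3)*(w + 4)*(w - 4)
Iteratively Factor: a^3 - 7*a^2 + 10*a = (a)*(a^2 - 7*a + 10) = a*(a - 2)*(a - 5)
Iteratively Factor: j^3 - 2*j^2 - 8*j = (j)*(j^2 - 2*j - 8) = j*(j + 2)*(j - 4)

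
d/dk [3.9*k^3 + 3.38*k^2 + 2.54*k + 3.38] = 11.7*k^2 + 6.76*k + 2.54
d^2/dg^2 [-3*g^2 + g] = -6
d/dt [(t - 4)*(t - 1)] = 2*t - 5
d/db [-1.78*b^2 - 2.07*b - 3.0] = -3.56*b - 2.07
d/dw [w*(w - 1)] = 2*w - 1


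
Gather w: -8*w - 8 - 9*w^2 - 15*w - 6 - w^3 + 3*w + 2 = -w^3 - 9*w^2 - 20*w - 12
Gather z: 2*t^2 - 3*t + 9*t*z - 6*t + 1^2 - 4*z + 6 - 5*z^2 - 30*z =2*t^2 - 9*t - 5*z^2 + z*(9*t - 34) + 7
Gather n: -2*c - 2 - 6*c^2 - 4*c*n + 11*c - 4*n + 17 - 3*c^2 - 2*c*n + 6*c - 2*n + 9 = -9*c^2 + 15*c + n*(-6*c - 6) + 24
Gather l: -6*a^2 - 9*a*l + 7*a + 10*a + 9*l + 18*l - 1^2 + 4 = -6*a^2 + 17*a + l*(27 - 9*a) + 3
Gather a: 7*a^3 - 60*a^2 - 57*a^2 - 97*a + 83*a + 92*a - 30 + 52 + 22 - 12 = 7*a^3 - 117*a^2 + 78*a + 32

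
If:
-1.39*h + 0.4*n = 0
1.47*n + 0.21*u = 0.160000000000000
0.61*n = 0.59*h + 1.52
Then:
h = 0.99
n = 3.45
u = -23.41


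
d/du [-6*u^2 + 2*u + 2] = 2 - 12*u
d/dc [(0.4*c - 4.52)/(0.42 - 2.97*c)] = (5.567688 - 39.371508*c)/(2.97*c - 0.42)^3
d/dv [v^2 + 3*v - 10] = 2*v + 3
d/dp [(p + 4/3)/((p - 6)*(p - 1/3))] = (-9*p^2 - 24*p + 94)/(9*p^4 - 114*p^3 + 397*p^2 - 228*p + 36)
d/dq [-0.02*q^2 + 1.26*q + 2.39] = 1.26 - 0.04*q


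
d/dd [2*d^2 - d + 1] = 4*d - 1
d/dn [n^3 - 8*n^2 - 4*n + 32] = 3*n^2 - 16*n - 4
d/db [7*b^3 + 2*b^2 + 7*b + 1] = 21*b^2 + 4*b + 7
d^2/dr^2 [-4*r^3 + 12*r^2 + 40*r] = 24 - 24*r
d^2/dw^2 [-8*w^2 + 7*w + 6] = -16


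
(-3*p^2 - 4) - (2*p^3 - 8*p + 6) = -2*p^3 - 3*p^2 + 8*p - 10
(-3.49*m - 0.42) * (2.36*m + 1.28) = -8.2364*m^2 - 5.4584*m - 0.5376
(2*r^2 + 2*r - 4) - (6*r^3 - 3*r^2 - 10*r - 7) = -6*r^3 + 5*r^2 + 12*r + 3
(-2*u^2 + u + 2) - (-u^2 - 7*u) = -u^2 + 8*u + 2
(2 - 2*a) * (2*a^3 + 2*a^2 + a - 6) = -4*a^4 + 2*a^2 + 14*a - 12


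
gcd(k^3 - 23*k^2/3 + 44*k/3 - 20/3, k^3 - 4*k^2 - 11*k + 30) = k^2 - 7*k + 10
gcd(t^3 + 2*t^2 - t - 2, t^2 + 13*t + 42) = 1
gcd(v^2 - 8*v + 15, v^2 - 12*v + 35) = v - 5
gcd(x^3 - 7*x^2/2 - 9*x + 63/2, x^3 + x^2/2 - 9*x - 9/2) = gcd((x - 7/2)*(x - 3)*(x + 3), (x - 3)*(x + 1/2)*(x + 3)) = x^2 - 9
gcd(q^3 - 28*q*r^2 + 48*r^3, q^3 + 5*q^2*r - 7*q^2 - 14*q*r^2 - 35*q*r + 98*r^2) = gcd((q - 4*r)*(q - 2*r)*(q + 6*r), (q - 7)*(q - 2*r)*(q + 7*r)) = q - 2*r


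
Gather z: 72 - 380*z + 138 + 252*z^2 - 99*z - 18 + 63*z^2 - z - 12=315*z^2 - 480*z + 180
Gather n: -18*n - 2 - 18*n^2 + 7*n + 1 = -18*n^2 - 11*n - 1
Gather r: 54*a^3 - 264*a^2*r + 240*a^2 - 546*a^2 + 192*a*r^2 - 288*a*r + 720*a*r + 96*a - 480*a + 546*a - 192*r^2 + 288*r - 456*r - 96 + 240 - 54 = 54*a^3 - 306*a^2 + 162*a + r^2*(192*a - 192) + r*(-264*a^2 + 432*a - 168) + 90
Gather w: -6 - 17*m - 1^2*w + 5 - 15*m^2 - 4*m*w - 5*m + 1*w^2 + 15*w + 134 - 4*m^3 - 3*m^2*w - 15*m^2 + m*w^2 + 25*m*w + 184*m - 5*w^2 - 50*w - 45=-4*m^3 - 30*m^2 + 162*m + w^2*(m - 4) + w*(-3*m^2 + 21*m - 36) + 88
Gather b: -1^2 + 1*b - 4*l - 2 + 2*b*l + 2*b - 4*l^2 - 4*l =b*(2*l + 3) - 4*l^2 - 8*l - 3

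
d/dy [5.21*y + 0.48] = 5.21000000000000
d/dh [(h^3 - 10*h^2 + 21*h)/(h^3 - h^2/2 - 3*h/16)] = 32*(76*h^2 - 339*h + 99)/(256*h^4 - 256*h^3 - 32*h^2 + 48*h + 9)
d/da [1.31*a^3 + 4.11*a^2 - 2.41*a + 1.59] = 3.93*a^2 + 8.22*a - 2.41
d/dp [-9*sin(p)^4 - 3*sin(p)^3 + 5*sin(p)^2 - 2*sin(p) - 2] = (-36*sin(p)^3 - 9*sin(p)^2 + 10*sin(p) - 2)*cos(p)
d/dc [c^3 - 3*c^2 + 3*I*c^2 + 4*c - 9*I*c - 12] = 3*c^2 + 6*c*(-1 + I) + 4 - 9*I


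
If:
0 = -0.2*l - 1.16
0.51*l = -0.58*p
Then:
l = -5.80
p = 5.10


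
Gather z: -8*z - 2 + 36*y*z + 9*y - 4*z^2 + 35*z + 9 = 9*y - 4*z^2 + z*(36*y + 27) + 7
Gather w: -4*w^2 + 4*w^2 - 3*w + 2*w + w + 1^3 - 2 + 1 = 0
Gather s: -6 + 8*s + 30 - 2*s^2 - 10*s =-2*s^2 - 2*s + 24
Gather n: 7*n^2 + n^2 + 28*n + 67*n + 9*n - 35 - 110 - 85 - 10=8*n^2 + 104*n - 240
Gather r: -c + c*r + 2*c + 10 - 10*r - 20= c + r*(c - 10) - 10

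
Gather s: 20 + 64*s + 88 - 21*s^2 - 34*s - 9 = -21*s^2 + 30*s + 99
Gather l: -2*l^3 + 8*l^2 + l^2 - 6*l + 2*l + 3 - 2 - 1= -2*l^3 + 9*l^2 - 4*l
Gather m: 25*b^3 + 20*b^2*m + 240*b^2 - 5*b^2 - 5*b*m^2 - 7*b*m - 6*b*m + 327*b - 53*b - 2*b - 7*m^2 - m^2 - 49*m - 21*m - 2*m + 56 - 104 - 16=25*b^3 + 235*b^2 + 272*b + m^2*(-5*b - 8) + m*(20*b^2 - 13*b - 72) - 64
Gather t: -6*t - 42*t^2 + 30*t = -42*t^2 + 24*t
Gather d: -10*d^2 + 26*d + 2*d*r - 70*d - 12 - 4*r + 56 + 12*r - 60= -10*d^2 + d*(2*r - 44) + 8*r - 16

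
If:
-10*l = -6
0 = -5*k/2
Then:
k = 0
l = 3/5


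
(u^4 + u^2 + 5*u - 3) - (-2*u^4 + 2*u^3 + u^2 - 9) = 3*u^4 - 2*u^3 + 5*u + 6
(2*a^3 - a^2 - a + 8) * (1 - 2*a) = -4*a^4 + 4*a^3 + a^2 - 17*a + 8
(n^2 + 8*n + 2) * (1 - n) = -n^3 - 7*n^2 + 6*n + 2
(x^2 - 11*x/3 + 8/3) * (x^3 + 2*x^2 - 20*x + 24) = x^5 - 5*x^4/3 - 74*x^3/3 + 308*x^2/3 - 424*x/3 + 64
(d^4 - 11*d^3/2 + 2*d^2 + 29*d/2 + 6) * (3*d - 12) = 3*d^5 - 57*d^4/2 + 72*d^3 + 39*d^2/2 - 156*d - 72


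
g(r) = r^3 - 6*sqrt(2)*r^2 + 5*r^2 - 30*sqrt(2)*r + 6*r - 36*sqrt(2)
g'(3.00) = -30.34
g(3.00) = -164.56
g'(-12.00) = 479.22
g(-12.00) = -1843.68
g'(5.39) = 13.16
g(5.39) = -191.91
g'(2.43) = -35.65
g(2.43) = -145.66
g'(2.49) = -35.18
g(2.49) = -147.78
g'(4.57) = -5.63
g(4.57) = -194.73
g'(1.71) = -39.57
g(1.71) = -118.39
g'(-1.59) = -17.76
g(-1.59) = -5.82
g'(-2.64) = 2.88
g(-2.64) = 2.56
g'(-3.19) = 16.34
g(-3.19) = -2.64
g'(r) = 3*r^2 - 12*sqrt(2)*r + 10*r - 30*sqrt(2) + 6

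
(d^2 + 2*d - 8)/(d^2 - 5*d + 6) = (d + 4)/(d - 3)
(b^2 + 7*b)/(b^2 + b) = (b + 7)/(b + 1)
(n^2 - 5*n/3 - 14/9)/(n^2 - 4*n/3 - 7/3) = (n + 2/3)/(n + 1)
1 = 1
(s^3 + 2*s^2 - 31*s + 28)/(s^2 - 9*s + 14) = (s^3 + 2*s^2 - 31*s + 28)/(s^2 - 9*s + 14)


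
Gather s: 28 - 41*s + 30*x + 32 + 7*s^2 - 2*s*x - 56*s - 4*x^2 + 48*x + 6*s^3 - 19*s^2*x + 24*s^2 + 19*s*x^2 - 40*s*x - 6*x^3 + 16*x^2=6*s^3 + s^2*(31 - 19*x) + s*(19*x^2 - 42*x - 97) - 6*x^3 + 12*x^2 + 78*x + 60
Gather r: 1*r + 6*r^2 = 6*r^2 + r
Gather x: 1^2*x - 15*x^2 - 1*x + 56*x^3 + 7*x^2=56*x^3 - 8*x^2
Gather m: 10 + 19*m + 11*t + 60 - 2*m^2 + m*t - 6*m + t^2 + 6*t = -2*m^2 + m*(t + 13) + t^2 + 17*t + 70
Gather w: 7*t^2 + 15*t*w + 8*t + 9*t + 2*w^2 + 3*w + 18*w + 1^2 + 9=7*t^2 + 17*t + 2*w^2 + w*(15*t + 21) + 10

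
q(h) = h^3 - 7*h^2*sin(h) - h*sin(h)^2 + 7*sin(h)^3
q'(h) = -7*h^2*cos(h) + 3*h^2 - 2*h*sin(h)*cos(h) - 14*h*sin(h) + 21*sin(h)^2*cos(h) - sin(h)^2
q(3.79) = 112.24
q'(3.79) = 145.16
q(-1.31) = 4.27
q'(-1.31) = -12.20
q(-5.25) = -302.11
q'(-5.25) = 58.83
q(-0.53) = 0.08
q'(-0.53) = -0.69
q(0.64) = -0.19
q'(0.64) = -1.38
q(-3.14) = -30.85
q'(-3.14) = 98.54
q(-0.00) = 0.00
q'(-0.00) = 0.00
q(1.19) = -2.94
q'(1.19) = -9.86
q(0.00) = 0.00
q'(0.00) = 0.00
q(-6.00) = -285.79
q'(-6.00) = -105.78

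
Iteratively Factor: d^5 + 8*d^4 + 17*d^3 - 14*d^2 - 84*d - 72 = (d + 3)*(d^4 + 5*d^3 + 2*d^2 - 20*d - 24) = (d + 2)*(d + 3)*(d^3 + 3*d^2 - 4*d - 12) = (d + 2)^2*(d + 3)*(d^2 + d - 6) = (d + 2)^2*(d + 3)^2*(d - 2)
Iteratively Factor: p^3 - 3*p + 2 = (p + 2)*(p^2 - 2*p + 1) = (p - 1)*(p + 2)*(p - 1)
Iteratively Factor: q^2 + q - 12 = (q - 3)*(q + 4)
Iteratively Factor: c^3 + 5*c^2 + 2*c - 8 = (c + 4)*(c^2 + c - 2) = (c + 2)*(c + 4)*(c - 1)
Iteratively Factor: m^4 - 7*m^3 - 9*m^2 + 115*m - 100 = (m - 1)*(m^3 - 6*m^2 - 15*m + 100) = (m - 1)*(m + 4)*(m^2 - 10*m + 25) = (m - 5)*(m - 1)*(m + 4)*(m - 5)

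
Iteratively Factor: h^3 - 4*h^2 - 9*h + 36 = (h - 4)*(h^2 - 9) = (h - 4)*(h + 3)*(h - 3)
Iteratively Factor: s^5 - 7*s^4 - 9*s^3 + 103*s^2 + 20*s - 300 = (s - 2)*(s^4 - 5*s^3 - 19*s^2 + 65*s + 150) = (s - 5)*(s - 2)*(s^3 - 19*s - 30) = (s - 5)^2*(s - 2)*(s^2 + 5*s + 6) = (s - 5)^2*(s - 2)*(s + 3)*(s + 2)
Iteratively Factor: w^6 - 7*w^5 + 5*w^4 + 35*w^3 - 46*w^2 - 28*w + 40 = (w - 5)*(w^5 - 2*w^4 - 5*w^3 + 10*w^2 + 4*w - 8) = (w - 5)*(w - 1)*(w^4 - w^3 - 6*w^2 + 4*w + 8) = (w - 5)*(w - 1)*(w + 1)*(w^3 - 2*w^2 - 4*w + 8) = (w - 5)*(w - 2)*(w - 1)*(w + 1)*(w^2 - 4) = (w - 5)*(w - 2)^2*(w - 1)*(w + 1)*(w + 2)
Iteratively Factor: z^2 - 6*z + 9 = (z - 3)*(z - 3)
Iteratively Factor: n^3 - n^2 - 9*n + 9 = (n + 3)*(n^2 - 4*n + 3) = (n - 1)*(n + 3)*(n - 3)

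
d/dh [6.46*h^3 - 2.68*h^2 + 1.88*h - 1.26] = 19.38*h^2 - 5.36*h + 1.88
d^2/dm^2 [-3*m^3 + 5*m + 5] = -18*m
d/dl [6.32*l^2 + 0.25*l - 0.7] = 12.64*l + 0.25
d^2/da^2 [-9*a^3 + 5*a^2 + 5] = 10 - 54*a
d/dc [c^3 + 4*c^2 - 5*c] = 3*c^2 + 8*c - 5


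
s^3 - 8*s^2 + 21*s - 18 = (s - 3)^2*(s - 2)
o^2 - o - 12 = (o - 4)*(o + 3)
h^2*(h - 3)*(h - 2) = h^4 - 5*h^3 + 6*h^2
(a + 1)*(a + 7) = a^2 + 8*a + 7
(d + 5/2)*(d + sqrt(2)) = d^2 + sqrt(2)*d + 5*d/2 + 5*sqrt(2)/2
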